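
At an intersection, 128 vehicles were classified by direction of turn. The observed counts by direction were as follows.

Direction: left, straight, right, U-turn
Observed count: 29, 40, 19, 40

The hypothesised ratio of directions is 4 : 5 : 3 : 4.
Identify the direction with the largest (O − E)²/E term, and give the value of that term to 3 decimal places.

U-turn, 2.000

Ratio total = 16. Expected counts: 128×4/16 = 32, 128×5/16 = 40, 128×3/16 = 24, 128×4/16 = 32.
cat           O        E   (O−E)²/E
left         29       32     0.2813
straight     40       40     0.0000
right        19       24     1.0417
U-turn       40       32     2.0000
The largest term is for U-turn: 2.000.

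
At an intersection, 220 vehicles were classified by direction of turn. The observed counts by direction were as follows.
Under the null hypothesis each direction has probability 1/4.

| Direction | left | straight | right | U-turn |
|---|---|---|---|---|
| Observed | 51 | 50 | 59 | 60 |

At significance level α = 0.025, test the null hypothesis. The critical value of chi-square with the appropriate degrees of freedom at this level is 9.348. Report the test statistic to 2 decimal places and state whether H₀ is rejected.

Expected count for each of the 4 categories: 220/4 = 55.
χ² = (51−55)²/55 + (50−55)²/55 + (59−55)²/55 + (60−55)²/55
   = 0.291 + 0.455 + 0.291 + 0.455
Sum = 1.49
df = 3. Since 1.49 < 9.348, we do not reject H₀.

1.49; do not reject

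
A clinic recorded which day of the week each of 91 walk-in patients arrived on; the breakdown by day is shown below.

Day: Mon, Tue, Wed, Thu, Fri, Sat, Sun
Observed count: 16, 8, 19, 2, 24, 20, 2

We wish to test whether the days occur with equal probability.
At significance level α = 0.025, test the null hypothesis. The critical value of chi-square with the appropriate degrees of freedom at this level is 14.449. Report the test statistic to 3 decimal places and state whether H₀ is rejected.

Under H₀ each category has probability 1/7, so each expected count is 91/7 = 13.
Mon: (16 − 13)²/13 = 9/13 = 0.6923
Tue: (8 − 13)²/13 = 25/13 = 1.9231
Wed: (19 − 13)²/13 = 36/13 = 2.7692
Thu: (2 − 13)²/13 = 121/13 = 9.3077
Fri: (24 − 13)²/13 = 121/13 = 9.3077
Sat: (20 − 13)²/13 = 49/13 = 3.7692
Sun: (2 − 13)²/13 = 121/13 = 9.3077
Sum = 37.077
df = 6. Since 37.077 > 14.449, we reject H₀.

37.077; reject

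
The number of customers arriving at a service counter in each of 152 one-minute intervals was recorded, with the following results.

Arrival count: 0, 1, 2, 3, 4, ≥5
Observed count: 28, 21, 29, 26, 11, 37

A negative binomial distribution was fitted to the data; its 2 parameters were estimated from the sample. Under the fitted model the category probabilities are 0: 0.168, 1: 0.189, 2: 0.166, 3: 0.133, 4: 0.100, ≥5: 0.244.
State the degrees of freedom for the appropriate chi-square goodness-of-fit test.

There are k = 6 categories and 2 parameters estimated from the data, so df = 6 − 1 − 2 = 3.

3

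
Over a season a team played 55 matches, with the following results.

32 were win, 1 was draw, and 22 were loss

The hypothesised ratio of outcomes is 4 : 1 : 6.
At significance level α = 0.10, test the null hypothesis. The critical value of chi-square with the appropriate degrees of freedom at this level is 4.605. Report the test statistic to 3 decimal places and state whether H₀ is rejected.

Ratio total = 11. Expected counts: 55×4/11 = 20, 55×1/11 = 5, 55×6/11 = 30.
cat         O        E   (O−E)²/E
win        32       20     7.2000
draw        1        5     3.2000
loss       22       30     2.1333
Sum = 12.533
df = 2. Since 12.533 > 4.605, we reject H₀.

12.533; reject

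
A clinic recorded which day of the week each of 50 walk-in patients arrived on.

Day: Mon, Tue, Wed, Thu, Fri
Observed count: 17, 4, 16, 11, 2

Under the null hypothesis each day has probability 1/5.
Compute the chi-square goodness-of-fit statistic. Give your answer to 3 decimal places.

18.600

Expected count for each of the 5 categories: 50/5 = 10.
Mon: (17 − 10)²/10 = 49/10 = 4.9000
Tue: (4 − 10)²/10 = 36/10 = 3.6000
Wed: (16 − 10)²/10 = 36/10 = 3.6000
Thu: (11 − 10)²/10 = 1/10 = 0.1000
Fri: (2 − 10)²/10 = 64/10 = 6.4000
Sum = 18.600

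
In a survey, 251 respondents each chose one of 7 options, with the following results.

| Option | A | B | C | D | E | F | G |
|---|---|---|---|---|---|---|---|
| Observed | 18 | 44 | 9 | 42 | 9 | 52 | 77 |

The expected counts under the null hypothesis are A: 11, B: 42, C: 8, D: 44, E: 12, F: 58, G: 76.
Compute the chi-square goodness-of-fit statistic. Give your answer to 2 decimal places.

cat         O        E   (O−E)²/E
A          18       11      4.455
B          44       42      0.095
C           9        8      0.125
D          42       44      0.091
E           9       12      0.750
F          52       58      0.621
G          77       76      0.013
Sum = 6.15

6.15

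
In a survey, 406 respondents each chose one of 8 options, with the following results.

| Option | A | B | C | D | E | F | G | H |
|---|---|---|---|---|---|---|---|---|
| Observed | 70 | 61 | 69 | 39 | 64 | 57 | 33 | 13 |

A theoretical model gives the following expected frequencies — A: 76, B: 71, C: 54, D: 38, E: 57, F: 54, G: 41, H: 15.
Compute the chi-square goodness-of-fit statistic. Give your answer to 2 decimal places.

A: (70 − 76)²/76 = 36/76 = 0.474
B: (61 − 71)²/71 = 100/71 = 1.408
C: (69 − 54)²/54 = 225/54 = 4.167
D: (39 − 38)²/38 = 1/38 = 0.026
E: (64 − 57)²/57 = 49/57 = 0.860
F: (57 − 54)²/54 = 9/54 = 0.167
G: (33 − 41)²/41 = 64/41 = 1.561
H: (13 − 15)²/15 = 4/15 = 0.267
Sum = 8.93

8.93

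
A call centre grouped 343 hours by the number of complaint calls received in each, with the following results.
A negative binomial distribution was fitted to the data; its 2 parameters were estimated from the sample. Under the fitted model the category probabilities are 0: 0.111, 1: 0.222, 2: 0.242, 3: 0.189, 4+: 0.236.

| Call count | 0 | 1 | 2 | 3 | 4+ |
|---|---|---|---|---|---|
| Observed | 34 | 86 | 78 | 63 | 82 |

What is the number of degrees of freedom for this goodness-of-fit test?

2

There are k = 5 categories and 2 parameters estimated from the data, so df = 5 − 1 − 2 = 2.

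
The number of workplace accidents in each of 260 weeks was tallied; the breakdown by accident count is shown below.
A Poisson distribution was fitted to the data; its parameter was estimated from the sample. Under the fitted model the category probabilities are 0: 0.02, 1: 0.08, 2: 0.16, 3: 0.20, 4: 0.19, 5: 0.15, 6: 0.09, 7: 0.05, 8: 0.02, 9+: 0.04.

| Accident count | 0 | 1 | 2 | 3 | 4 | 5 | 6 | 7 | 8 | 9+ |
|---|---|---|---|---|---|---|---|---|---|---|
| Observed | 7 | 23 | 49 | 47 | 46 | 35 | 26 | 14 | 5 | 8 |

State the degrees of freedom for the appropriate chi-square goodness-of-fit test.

8

There are k = 10 categories and 1 parameter estimated from the data, so df = 10 − 1 − 1 = 8.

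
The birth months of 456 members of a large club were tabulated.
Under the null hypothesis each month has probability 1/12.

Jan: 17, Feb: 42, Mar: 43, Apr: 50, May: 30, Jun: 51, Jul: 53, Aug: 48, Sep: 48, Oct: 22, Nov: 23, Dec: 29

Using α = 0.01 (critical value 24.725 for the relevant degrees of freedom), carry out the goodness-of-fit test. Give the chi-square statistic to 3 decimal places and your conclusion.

48.579; reject

Expected count for each of the 12 categories: 456/12 = 38.
χ² = (17−38)²/38 + (42−38)²/38 + (43−38)²/38 + (50−38)²/38 + (30−38)²/38 + (51−38)²/38 + (53−38)²/38 + (48−38)²/38 + (48−38)²/38 + (22−38)²/38 + (23−38)²/38 + (29−38)²/38
   = 11.6053 + 0.4211 + 0.6579 + 3.7895 + 1.6842 + 4.4474 + 5.9211 + 2.6316 + 2.6316 + 6.7368 + 5.9211 + 2.1316
Sum = 48.579
df = 11. Since 48.579 > 24.725, we reject H₀.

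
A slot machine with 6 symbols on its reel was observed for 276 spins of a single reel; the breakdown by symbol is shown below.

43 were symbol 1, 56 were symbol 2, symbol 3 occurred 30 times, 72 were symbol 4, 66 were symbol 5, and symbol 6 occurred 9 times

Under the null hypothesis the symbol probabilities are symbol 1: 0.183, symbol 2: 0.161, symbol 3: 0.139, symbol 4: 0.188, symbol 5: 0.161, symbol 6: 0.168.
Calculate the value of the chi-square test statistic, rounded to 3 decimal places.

54.324

Expected counts E_i = n·p_i: 276×0.183 = 50.508, 276×0.161 = 44.436, 276×0.139 = 38.364, 276×0.188 = 51.888, 276×0.161 = 44.436, 276×0.168 = 46.368.
cat           O        E   (O−E)²/E
symbol 1     43   50.508     1.1161
symbol 2     56   44.436     3.0094
symbol 3     30   38.364     1.8235
symbol 4     72   51.888     7.7955
symbol 5     66   44.436    10.4646
symbol 6      9   46.368    30.1149
Sum = 54.324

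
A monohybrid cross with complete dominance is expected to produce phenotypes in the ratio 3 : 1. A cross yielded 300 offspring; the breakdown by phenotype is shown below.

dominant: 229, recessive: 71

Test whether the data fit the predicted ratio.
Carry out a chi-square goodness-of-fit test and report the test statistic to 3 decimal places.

Ratio total = 4. Expected counts: 300×3/4 = 225, 300×1/4 = 75.
cat            O        E   (O−E)²/E
dominant     229      225     0.0711
recessive     71       75     0.2133
Sum = 0.284

0.284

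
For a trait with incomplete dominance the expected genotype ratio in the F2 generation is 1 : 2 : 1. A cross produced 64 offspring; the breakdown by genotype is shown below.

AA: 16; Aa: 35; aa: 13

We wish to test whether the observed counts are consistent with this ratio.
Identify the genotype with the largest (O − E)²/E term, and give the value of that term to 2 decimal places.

aa, 0.56

Ratio total = 4. Expected counts: 64×1/4 = 16, 64×2/4 = 32, 64×1/4 = 16.
cat         O        E   (O−E)²/E
AA         16       16      0.000
Aa         35       32      0.281
aa         13       16      0.563
The largest term is for aa: 0.56.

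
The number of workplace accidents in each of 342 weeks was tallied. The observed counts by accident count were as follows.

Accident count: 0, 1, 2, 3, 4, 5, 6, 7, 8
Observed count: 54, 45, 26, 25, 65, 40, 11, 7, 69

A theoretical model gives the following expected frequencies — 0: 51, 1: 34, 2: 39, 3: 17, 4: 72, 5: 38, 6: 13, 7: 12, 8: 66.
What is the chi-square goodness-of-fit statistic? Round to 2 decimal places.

cat         O        E   (O−E)²/E
0          54       51      0.176
1          45       34      3.559
2          26       39      4.333
3          25       17      3.765
4          65       72      0.681
5          40       38      0.105
6          11       13      0.308
7           7       12      2.083
8          69       66      0.136
Sum = 15.15

15.15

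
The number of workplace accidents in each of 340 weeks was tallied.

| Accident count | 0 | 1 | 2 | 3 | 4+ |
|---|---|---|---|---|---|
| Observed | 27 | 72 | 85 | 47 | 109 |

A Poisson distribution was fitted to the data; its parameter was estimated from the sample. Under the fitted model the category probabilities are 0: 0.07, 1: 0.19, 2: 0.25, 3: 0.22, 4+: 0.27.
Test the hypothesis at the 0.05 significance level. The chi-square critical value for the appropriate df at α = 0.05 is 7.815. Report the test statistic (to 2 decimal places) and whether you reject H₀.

14.83; reject

Expected counts E_i = n·p_i: 340×0.07 = 23.8, 340×0.19 = 64.6, 340×0.25 = 85, 340×0.22 = 74.8, 340×0.27 = 91.8.
0: (27 − 23.8)²/23.8 = 10.24/23.8 = 0.430
1: (72 − 64.6)²/64.6 = 54.76/64.6 = 0.848
2: (85 − 85)²/85 = 0/85 = 0.000
3: (47 − 74.8)²/74.8 = 772.84/74.8 = 10.332
4+: (109 − 91.8)²/91.8 = 295.84/91.8 = 3.223
Sum = 14.83
df = 3. Since 14.83 > 7.815, we reject H₀.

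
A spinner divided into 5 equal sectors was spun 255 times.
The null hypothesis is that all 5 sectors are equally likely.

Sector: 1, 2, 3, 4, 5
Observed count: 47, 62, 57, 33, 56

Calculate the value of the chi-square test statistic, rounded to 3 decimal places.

Under H₀ each category has probability 1/5, so each expected count is 255/5 = 51.
χ² = (47−51)²/51 + (62−51)²/51 + (57−51)²/51 + (33−51)²/51 + (56−51)²/51
   = 0.3137 + 2.3725 + 0.7059 + 6.3529 + 0.4902
Sum = 10.235

10.235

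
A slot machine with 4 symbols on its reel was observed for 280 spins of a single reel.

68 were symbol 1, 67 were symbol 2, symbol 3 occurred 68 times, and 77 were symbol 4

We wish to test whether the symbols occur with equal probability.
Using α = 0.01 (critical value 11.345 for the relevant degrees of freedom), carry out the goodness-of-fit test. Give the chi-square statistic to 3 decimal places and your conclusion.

Under H₀ each category has probability 1/4, so each expected count is 280/4 = 70.
cat           O        E   (O−E)²/E
symbol 1     68       70     0.0571
symbol 2     67       70     0.1286
symbol 3     68       70     0.0571
symbol 4     77       70     0.7000
Sum = 0.943
df = 3. Since 0.943 < 11.345, we do not reject H₀.

0.943; do not reject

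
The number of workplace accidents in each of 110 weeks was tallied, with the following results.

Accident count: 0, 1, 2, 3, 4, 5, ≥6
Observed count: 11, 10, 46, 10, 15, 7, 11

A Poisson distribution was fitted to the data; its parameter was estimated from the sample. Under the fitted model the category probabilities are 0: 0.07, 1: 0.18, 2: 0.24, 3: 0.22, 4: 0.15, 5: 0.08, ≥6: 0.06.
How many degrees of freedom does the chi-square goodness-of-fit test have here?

There are k = 7 categories and 1 parameter estimated from the data, so df = 7 − 1 − 1 = 5.

5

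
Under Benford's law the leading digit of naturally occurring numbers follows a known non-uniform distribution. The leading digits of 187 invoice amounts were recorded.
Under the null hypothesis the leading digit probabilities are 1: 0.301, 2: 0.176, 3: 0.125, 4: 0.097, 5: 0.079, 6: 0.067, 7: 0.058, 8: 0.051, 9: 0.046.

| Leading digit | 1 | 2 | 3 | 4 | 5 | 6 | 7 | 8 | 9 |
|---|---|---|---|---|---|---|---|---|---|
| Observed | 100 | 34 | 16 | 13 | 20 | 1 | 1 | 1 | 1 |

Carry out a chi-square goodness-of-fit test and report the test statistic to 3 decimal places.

Expected counts E_i = n·p_i: 187×0.301 = 56.287, 187×0.176 = 32.912, 187×0.125 = 23.375, 187×0.097 = 18.139, 187×0.079 = 14.773, 187×0.067 = 12.529, 187×0.058 = 10.846, 187×0.051 = 9.537, 187×0.046 = 8.602.
cat         O        E   (O−E)²/E
1         100   56.287    33.9479
2          34   32.912     0.0360
3          16   23.375     2.3269
4          13   18.139     1.4559
5          20   14.773     1.8494
6           1   12.529    10.6088
7           1   10.846     8.9382
8           1    9.537     7.6419
9           1    8.602     6.7183
Sum = 73.523

73.523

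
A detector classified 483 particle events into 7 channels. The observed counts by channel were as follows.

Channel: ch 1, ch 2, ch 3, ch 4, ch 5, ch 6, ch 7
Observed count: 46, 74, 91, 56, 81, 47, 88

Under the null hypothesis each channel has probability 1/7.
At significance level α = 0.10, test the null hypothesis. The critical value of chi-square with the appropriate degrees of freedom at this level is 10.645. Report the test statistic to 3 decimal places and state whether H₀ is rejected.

Expected count for each of the 7 categories: 483/7 = 69.
cat         O        E   (O−E)²/E
ch 1       46       69     7.6667
ch 2       74       69     0.3623
ch 3       91       69     7.0145
ch 4       56       69     2.4493
ch 5       81       69     2.0870
ch 6       47       69     7.0145
ch 7       88       69     5.2319
Sum = 31.826
df = 6. Since 31.826 > 10.645, we reject H₀.

31.826; reject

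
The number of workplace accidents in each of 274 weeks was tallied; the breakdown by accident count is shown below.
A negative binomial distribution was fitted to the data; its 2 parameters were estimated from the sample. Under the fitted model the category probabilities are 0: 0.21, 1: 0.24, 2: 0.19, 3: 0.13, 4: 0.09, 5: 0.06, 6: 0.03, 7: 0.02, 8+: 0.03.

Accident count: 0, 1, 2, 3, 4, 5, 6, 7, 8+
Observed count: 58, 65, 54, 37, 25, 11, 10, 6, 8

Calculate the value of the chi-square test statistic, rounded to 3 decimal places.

2.384

Expected counts E_i = n·p_i: 274×0.21 = 57.54, 274×0.24 = 65.76, 274×0.19 = 52.06, 274×0.13 = 35.62, 274×0.09 = 24.66, 274×0.06 = 16.44, 274×0.03 = 8.22, 274×0.02 = 5.48, 274×0.03 = 8.22.
χ² = (58−57.54)²/57.54 + (65−65.76)²/65.76 + (54−52.06)²/52.06 + (37−35.62)²/35.62 + (25−24.66)²/24.66 + (11−16.44)²/16.44 + (10−8.22)²/8.22 + (6−5.48)²/5.48 + (8−8.22)²/8.22
   = 0.0037 + 0.0088 + 0.0723 + 0.0535 + 0.0047 + 1.8001 + 0.3855 + 0.0493 + 0.0059
Sum = 2.384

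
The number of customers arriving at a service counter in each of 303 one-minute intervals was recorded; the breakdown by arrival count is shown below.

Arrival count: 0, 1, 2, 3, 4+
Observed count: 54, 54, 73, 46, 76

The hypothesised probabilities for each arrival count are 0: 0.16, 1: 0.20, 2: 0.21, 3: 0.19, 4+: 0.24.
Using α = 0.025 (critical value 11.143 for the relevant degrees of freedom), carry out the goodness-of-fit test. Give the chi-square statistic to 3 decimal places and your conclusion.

Expected counts E_i = n·p_i: 303×0.16 = 48.48, 303×0.20 = 60.6, 303×0.21 = 63.63, 303×0.19 = 57.57, 303×0.24 = 72.72.
0: (54 − 48.48)²/48.48 = 30.4704/48.48 = 0.6285
1: (54 − 60.6)²/60.6 = 43.56/60.6 = 0.7188
2: (73 − 63.63)²/63.63 = 87.7969/63.63 = 1.3798
3: (46 − 57.57)²/57.57 = 133.8649/57.57 = 2.3253
4+: (76 − 72.72)²/72.72 = 10.7584/72.72 = 0.1479
Sum = 5.200
df = 4. Since 5.200 < 11.143, we do not reject H₀.

5.200; do not reject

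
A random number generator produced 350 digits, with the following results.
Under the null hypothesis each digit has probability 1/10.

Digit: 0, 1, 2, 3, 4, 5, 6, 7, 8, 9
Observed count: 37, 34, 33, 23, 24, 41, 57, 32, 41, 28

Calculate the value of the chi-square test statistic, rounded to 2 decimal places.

25.37

Under H₀ each category has probability 1/10, so each expected count is 350/10 = 35.
χ² = (37−35)²/35 + (34−35)²/35 + (33−35)²/35 + (23−35)²/35 + (24−35)²/35 + (41−35)²/35 + (57−35)²/35 + (32−35)²/35 + (41−35)²/35 + (28−35)²/35
   = 0.114 + 0.029 + 0.114 + 4.114 + 3.457 + 1.029 + 13.829 + 0.257 + 1.029 + 1.400
Sum = 25.37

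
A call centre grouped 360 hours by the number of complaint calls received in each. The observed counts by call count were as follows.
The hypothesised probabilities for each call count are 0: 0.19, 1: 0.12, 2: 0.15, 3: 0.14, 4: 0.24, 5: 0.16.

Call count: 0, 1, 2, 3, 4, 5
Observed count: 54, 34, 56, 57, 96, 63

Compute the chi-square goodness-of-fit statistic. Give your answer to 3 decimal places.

7.502

Expected counts E_i = n·p_i: 360×0.19 = 68.4, 360×0.12 = 43.2, 360×0.15 = 54, 360×0.14 = 50.4, 360×0.24 = 86.4, 360×0.16 = 57.6.
χ² = (54−68.4)²/68.4 + (34−43.2)²/43.2 + (56−54)²/54 + (57−50.4)²/50.4 + (96−86.4)²/86.4 + (63−57.6)²/57.6
   = 3.0316 + 1.9593 + 0.0741 + 0.8643 + 1.0667 + 0.5063
Sum = 7.502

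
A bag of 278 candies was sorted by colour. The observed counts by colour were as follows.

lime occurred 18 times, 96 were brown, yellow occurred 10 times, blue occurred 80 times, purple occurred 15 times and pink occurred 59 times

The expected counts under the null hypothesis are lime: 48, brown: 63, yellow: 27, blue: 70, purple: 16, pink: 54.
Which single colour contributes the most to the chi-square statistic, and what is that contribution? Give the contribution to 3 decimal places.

lime: (18 − 48)²/48 = 900/48 = 18.7500
brown: (96 − 63)²/63 = 1089/63 = 17.2857
yellow: (10 − 27)²/27 = 289/27 = 10.7037
blue: (80 − 70)²/70 = 100/70 = 1.4286
purple: (15 − 16)²/16 = 1/16 = 0.0625
pink: (59 − 54)²/54 = 25/54 = 0.4630
The largest term is for lime: 18.750.

lime, 18.750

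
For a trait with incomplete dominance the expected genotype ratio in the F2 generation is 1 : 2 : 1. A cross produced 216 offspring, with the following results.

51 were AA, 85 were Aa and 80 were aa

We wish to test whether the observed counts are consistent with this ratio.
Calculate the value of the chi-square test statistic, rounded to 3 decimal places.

Ratio total = 4. Expected counts: 216×1/4 = 54, 216×2/4 = 108, 216×1/4 = 54.
AA: (51 − 54)²/54 = 9/54 = 0.1667
Aa: (85 − 108)²/108 = 529/108 = 4.8981
aa: (80 − 54)²/54 = 676/54 = 12.5185
Sum = 17.583

17.583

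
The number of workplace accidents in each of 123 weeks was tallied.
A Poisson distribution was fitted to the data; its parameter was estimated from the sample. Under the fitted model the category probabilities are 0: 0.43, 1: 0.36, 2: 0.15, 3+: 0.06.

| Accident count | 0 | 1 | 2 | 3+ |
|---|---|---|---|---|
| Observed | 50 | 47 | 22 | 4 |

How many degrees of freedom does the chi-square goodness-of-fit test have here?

2

There are k = 4 categories and 1 parameter estimated from the data, so df = 4 − 1 − 1 = 2.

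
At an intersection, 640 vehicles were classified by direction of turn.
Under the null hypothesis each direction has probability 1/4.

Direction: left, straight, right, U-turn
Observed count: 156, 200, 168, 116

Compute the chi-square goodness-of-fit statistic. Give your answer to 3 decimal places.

22.600

Under H₀ each category has probability 1/4, so each expected count is 640/4 = 160.
cat           O        E   (O−E)²/E
left        156      160     0.1000
straight    200      160    10.0000
right       168      160     0.4000
U-turn      116      160    12.1000
Sum = 22.600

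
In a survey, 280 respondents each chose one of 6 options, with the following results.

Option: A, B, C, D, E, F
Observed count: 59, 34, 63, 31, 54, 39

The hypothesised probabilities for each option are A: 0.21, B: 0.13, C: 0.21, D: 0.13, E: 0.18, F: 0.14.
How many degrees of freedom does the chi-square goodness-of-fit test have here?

There are k = 6 categories and no parameters were estimated from the data, so df = 6 − 1 = 5.

5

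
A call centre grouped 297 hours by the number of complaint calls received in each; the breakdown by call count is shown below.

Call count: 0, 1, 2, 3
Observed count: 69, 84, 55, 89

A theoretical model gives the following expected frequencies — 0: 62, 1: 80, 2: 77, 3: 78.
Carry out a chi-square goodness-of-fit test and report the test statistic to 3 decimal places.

8.827

0: (69 − 62)²/62 = 49/62 = 0.7903
1: (84 − 80)²/80 = 16/80 = 0.2000
2: (55 − 77)²/77 = 484/77 = 6.2857
3: (89 − 78)²/78 = 121/78 = 1.5513
Sum = 8.827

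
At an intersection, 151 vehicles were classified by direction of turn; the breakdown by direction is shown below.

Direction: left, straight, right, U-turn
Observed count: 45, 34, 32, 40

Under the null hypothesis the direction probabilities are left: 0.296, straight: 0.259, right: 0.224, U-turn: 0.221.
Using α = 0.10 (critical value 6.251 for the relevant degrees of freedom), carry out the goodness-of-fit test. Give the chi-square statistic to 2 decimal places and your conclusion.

2.08; do not reject

Expected counts E_i = n·p_i: 151×0.296 = 44.696, 151×0.259 = 39.109, 151×0.224 = 33.824, 151×0.221 = 33.371.
left: (45 − 44.696)²/44.696 = 0.092416/44.696 = 0.002
straight: (34 − 39.109)²/39.109 = 26.101881/39.109 = 0.667
right: (32 − 33.824)²/33.824 = 3.326976/33.824 = 0.098
U-turn: (40 − 33.371)²/33.371 = 43.943641/33.371 = 1.317
Sum = 2.08
df = 3. Since 2.08 < 6.251, we do not reject H₀.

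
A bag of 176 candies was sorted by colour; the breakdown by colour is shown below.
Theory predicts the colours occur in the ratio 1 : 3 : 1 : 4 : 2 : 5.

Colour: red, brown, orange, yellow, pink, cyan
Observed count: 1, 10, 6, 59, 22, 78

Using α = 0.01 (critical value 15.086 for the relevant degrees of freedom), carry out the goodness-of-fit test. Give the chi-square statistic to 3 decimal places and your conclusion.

Ratio total = 16. Expected counts: 176×1/16 = 11, 176×3/16 = 33, 176×1/16 = 11, 176×4/16 = 44, 176×2/16 = 22, 176×5/16 = 55.
cat         O        E   (O−E)²/E
red         1       11     9.0909
brown      10       33    16.0303
orange      6       11     2.2727
yellow     59       44     5.1136
pink       22       22     0.0000
cyan       78       55     9.6182
Sum = 42.126
df = 5. Since 42.126 > 15.086, we reject H₀.

42.126; reject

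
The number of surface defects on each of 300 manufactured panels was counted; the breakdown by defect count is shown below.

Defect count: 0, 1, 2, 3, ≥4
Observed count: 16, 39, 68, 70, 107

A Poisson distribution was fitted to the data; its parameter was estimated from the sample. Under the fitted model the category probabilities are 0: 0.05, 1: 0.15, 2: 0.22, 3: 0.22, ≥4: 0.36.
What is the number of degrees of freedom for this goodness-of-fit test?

There are k = 5 categories and 1 parameter estimated from the data, so df = 5 − 1 − 1 = 3.

3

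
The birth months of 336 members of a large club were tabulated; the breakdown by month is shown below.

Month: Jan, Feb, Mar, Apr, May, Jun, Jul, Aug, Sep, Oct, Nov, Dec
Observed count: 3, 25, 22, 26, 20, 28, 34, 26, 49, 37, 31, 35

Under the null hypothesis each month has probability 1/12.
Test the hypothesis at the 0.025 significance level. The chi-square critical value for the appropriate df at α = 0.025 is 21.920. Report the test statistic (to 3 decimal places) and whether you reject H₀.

Under H₀ each category has probability 1/12, so each expected count is 336/12 = 28.
Jan: (3 − 28)²/28 = 625/28 = 22.3214
Feb: (25 − 28)²/28 = 9/28 = 0.3214
Mar: (22 − 28)²/28 = 36/28 = 1.2857
Apr: (26 − 28)²/28 = 4/28 = 0.1429
May: (20 − 28)²/28 = 64/28 = 2.2857
Jun: (28 − 28)²/28 = 0/28 = 0.0000
Jul: (34 − 28)²/28 = 36/28 = 1.2857
Aug: (26 − 28)²/28 = 4/28 = 0.1429
Sep: (49 − 28)²/28 = 441/28 = 15.7500
Oct: (37 − 28)²/28 = 81/28 = 2.8929
Nov: (31 − 28)²/28 = 9/28 = 0.3214
Dec: (35 − 28)²/28 = 49/28 = 1.7500
Sum = 48.500
df = 11. Since 48.500 > 21.920, we reject H₀.

48.500; reject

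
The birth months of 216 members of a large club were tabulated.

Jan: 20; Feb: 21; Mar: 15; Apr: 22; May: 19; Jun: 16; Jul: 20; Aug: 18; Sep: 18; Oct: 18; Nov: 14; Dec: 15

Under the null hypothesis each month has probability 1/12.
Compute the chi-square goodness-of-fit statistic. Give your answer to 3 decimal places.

Under H₀ each category has probability 1/12, so each expected count is 216/12 = 18.
Jan: (20 − 18)²/18 = 4/18 = 0.2222
Feb: (21 − 18)²/18 = 9/18 = 0.5000
Mar: (15 − 18)²/18 = 9/18 = 0.5000
Apr: (22 − 18)²/18 = 16/18 = 0.8889
May: (19 − 18)²/18 = 1/18 = 0.0556
Jun: (16 − 18)²/18 = 4/18 = 0.2222
Jul: (20 − 18)²/18 = 4/18 = 0.2222
Aug: (18 − 18)²/18 = 0/18 = 0.0000
Sep: (18 − 18)²/18 = 0/18 = 0.0000
Oct: (18 − 18)²/18 = 0/18 = 0.0000
Nov: (14 − 18)²/18 = 16/18 = 0.8889
Dec: (15 − 18)²/18 = 9/18 = 0.5000
Sum = 4.000

4.000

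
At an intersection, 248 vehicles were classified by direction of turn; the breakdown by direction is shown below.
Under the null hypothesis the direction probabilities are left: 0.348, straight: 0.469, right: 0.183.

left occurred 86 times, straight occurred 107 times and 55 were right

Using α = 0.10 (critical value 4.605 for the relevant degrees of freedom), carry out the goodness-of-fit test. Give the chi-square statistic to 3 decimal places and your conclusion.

2.784; do not reject

Expected counts E_i = n·p_i: 248×0.348 = 86.304, 248×0.469 = 116.312, 248×0.183 = 45.384.
χ² = (86−86.304)²/86.304 + (107−116.312)²/116.312 + (55−45.384)²/45.384
   = 0.0011 + 0.7455 + 2.0374
Sum = 2.784
df = 2. Since 2.784 < 4.605, we do not reject H₀.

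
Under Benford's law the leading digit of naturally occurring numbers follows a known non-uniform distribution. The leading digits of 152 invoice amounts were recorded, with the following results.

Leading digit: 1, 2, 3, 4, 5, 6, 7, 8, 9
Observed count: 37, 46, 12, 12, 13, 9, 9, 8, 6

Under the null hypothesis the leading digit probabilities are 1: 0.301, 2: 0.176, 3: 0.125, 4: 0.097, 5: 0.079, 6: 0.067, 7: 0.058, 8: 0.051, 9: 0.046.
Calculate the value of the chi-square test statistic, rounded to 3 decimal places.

Expected counts E_i = n·p_i: 152×0.301 = 45.752, 152×0.176 = 26.752, 152×0.125 = 19, 152×0.097 = 14.744, 152×0.079 = 12.008, 152×0.067 = 10.184, 152×0.058 = 8.816, 152×0.051 = 7.752, 152×0.046 = 6.992.
1: (37 − 45.752)²/45.752 = 76.597504/45.752 = 1.6742
2: (46 − 26.752)²/26.752 = 370.485504/26.752 = 13.8489
3: (12 − 19)²/19 = 49/19 = 2.5789
4: (12 − 14.744)²/14.744 = 7.529536/14.744 = 0.5107
5: (13 − 12.008)²/12.008 = 0.984064/12.008 = 0.0820
6: (9 − 10.184)²/10.184 = 1.401856/10.184 = 0.1377
7: (9 − 8.816)²/8.816 = 0.033856/8.816 = 0.0038
8: (8 − 7.752)²/7.752 = 0.061504/7.752 = 0.0079
9: (6 − 6.992)²/6.992 = 0.984064/6.992 = 0.1407
Sum = 18.985

18.985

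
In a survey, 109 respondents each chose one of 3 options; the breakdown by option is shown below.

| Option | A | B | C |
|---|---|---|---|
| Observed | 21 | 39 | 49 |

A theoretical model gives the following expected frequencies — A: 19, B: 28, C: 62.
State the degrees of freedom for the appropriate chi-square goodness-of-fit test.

There are k = 3 categories and no parameters were estimated from the data, so df = 3 − 1 = 2.

2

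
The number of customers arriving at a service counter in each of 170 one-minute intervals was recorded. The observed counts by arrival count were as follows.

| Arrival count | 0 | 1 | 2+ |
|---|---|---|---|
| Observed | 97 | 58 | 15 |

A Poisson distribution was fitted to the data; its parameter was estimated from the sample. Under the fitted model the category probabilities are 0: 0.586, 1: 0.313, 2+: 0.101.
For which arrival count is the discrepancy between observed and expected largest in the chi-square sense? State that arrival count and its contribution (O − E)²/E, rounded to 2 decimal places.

1, 0.43

Expected counts E_i = n·p_i: 170×0.586 = 99.62, 170×0.313 = 53.21, 170×0.101 = 17.17.
0: (97 − 99.62)²/99.62 = 6.8644/99.62 = 0.069
1: (58 − 53.21)²/53.21 = 22.9441/53.21 = 0.431
2+: (15 − 17.17)²/17.17 = 4.7089/17.17 = 0.274
The largest term is for 1: 0.43.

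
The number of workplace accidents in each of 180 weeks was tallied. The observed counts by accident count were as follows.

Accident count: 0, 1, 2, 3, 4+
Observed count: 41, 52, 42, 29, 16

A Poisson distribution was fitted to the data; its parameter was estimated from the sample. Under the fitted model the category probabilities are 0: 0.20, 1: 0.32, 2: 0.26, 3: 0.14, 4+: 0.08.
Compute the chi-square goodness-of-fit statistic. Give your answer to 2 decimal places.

2.48

Expected counts E_i = n·p_i: 180×0.20 = 36, 180×0.32 = 57.6, 180×0.26 = 46.8, 180×0.14 = 25.2, 180×0.08 = 14.4.
0: (41 − 36)²/36 = 25/36 = 0.694
1: (52 − 57.6)²/57.6 = 31.36/57.6 = 0.544
2: (42 − 46.8)²/46.8 = 23.04/46.8 = 0.492
3: (29 − 25.2)²/25.2 = 14.44/25.2 = 0.573
4+: (16 − 14.4)²/14.4 = 2.56/14.4 = 0.178
Sum = 2.48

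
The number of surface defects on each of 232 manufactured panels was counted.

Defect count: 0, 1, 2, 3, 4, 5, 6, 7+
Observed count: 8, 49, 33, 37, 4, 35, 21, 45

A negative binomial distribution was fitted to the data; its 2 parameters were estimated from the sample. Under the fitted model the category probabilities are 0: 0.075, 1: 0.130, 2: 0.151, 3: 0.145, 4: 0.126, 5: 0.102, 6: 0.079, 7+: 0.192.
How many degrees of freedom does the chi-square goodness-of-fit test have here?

5

There are k = 8 categories and 2 parameters estimated from the data, so df = 8 − 1 − 2 = 5.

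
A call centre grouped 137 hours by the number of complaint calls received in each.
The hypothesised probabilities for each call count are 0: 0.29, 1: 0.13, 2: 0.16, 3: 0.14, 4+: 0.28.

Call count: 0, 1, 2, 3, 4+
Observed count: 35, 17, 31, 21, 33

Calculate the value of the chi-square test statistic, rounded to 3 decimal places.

Expected counts E_i = n·p_i: 137×0.29 = 39.73, 137×0.13 = 17.81, 137×0.16 = 21.92, 137×0.14 = 19.18, 137×0.28 = 38.36.
0: (35 − 39.73)²/39.73 = 22.3729/39.73 = 0.5631
1: (17 − 17.81)²/17.81 = 0.6561/17.81 = 0.0368
2: (31 − 21.92)²/21.92 = 82.4464/21.92 = 3.7612
3: (21 − 19.18)²/19.18 = 3.3124/19.18 = 0.1727
4+: (33 − 38.36)²/38.36 = 28.7296/38.36 = 0.7489
Sum = 5.283

5.283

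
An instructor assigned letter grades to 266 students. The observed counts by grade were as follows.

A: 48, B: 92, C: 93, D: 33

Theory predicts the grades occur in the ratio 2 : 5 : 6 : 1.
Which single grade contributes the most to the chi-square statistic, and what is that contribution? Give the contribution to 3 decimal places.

Ratio total = 14. Expected counts: 266×2/14 = 38, 266×5/14 = 95, 266×6/14 = 114, 266×1/14 = 19.
A: (48 − 38)²/38 = 100/38 = 2.6316
B: (92 − 95)²/95 = 9/95 = 0.0947
C: (93 − 114)²/114 = 441/114 = 3.8684
D: (33 − 19)²/19 = 196/19 = 10.3158
The largest term is for D: 10.316.

D, 10.316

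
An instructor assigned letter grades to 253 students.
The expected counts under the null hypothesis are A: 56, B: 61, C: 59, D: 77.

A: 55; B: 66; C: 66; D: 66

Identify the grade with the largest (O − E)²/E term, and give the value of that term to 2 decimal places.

D, 1.57

A: (55 − 56)²/56 = 1/56 = 0.018
B: (66 − 61)²/61 = 25/61 = 0.410
C: (66 − 59)²/59 = 49/59 = 0.831
D: (66 − 77)²/77 = 121/77 = 1.571
The largest term is for D: 1.57.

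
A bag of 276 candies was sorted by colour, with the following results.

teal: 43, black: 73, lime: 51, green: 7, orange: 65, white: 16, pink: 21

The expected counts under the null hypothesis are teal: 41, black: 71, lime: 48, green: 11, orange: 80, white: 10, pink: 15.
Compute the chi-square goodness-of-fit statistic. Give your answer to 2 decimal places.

cat         O        E   (O−E)²/E
teal       43       41      0.098
black      73       71      0.056
lime       51       48      0.188
green       7       11      1.455
orange     65       80      2.813
white      16       10      3.600
pink       21       15      2.400
Sum = 10.61

10.61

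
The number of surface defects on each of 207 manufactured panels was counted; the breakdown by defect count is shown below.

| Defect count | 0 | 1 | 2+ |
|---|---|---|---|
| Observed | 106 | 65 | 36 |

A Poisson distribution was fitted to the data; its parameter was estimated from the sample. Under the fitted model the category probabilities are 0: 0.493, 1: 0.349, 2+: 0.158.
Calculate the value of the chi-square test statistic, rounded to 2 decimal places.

Expected counts E_i = n·p_i: 207×0.493 = 102.051, 207×0.349 = 72.243, 207×0.158 = 32.706.
cat         O        E   (O−E)²/E
0         106  102.051      0.153
1          65   72.243      0.726
2+         36   32.706      0.332
Sum = 1.21

1.21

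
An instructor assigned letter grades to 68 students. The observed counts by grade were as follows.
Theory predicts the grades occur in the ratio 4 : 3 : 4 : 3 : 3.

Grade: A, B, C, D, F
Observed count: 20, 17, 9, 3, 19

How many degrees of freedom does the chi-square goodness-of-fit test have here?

4

There are k = 5 categories and no parameters were estimated from the data, so df = 5 − 1 = 4.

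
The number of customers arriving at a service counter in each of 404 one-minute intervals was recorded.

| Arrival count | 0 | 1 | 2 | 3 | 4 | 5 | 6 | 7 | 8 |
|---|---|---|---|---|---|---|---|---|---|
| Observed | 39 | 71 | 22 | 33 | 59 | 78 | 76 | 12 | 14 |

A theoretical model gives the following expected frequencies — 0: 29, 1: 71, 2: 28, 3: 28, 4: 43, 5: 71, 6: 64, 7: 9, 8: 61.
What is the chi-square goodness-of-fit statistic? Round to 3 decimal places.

51.734

cat         O        E   (O−E)²/E
0          39       29     3.4483
1          71       71     0.0000
2          22       28     1.2857
3          33       28     0.8929
4          59       43     5.9535
5          78       71     0.6901
6          76       64     2.2500
7          12        9     1.0000
8          14       61    36.2131
Sum = 51.734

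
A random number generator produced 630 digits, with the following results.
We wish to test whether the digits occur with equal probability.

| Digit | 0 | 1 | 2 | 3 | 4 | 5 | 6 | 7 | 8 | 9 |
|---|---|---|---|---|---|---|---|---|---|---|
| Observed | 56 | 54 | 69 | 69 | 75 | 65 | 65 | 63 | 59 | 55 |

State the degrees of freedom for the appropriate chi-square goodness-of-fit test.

There are k = 10 categories and no parameters were estimated from the data, so df = 10 − 1 = 9.

9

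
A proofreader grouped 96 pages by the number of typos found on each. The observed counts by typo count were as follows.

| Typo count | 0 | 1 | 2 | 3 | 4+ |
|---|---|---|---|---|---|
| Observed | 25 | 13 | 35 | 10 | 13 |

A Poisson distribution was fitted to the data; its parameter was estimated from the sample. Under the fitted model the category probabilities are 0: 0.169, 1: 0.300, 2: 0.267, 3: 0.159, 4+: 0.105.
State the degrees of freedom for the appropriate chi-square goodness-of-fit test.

3

There are k = 5 categories and 1 parameter estimated from the data, so df = 5 − 1 − 1 = 3.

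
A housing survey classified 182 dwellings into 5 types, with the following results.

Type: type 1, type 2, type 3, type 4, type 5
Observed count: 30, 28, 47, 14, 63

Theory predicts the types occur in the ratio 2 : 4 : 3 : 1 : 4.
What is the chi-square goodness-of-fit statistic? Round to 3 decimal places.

15.737

Ratio total = 14. Expected counts: 182×2/14 = 26, 182×4/14 = 52, 182×3/14 = 39, 182×1/14 = 13, 182×4/14 = 52.
χ² = (30−26)²/26 + (28−52)²/52 + (47−39)²/39 + (14−13)²/13 + (63−52)²/52
   = 0.6154 + 11.0769 + 1.6410 + 0.0769 + 2.3269
Sum = 15.737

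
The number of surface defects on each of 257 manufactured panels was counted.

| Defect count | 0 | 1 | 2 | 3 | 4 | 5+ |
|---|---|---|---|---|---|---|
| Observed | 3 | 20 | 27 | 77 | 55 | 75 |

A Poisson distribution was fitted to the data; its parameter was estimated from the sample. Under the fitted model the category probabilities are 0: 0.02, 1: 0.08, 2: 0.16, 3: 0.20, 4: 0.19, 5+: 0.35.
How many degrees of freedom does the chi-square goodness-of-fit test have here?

4

There are k = 6 categories and 1 parameter estimated from the data, so df = 6 − 1 − 1 = 4.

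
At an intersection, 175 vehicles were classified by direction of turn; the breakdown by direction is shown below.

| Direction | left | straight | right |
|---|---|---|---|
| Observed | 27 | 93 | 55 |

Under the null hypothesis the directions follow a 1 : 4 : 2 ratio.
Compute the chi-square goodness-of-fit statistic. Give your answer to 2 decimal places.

Ratio total = 7. Expected counts: 175×1/7 = 25, 175×4/7 = 100, 175×2/7 = 50.
χ² = (27−25)²/25 + (93−100)²/100 + (55−50)²/50
   = 0.160 + 0.490 + 0.500
Sum = 1.15

1.15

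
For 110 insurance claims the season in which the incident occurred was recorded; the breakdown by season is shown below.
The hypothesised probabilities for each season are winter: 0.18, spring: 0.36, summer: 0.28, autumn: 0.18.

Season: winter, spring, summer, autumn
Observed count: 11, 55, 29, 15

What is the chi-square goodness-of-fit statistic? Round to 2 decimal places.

Expected counts E_i = n·p_i: 110×0.18 = 19.8, 110×0.36 = 39.6, 110×0.28 = 30.8, 110×0.18 = 19.8.
cat         O        E   (O−E)²/E
winter     11     19.8      3.911
spring     55     39.6      5.989
summer     29     30.8      0.105
autumn     15     19.8      1.164
Sum = 11.17

11.17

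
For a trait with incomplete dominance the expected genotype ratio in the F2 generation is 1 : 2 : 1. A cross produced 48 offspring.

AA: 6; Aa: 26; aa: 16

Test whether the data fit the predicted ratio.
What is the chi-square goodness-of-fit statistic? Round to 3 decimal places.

Ratio total = 4. Expected counts: 48×1/4 = 12, 48×2/4 = 24, 48×1/4 = 12.
χ² = (6−12)²/12 + (26−24)²/24 + (16−12)²/12
   = 3.0000 + 0.1667 + 1.3333
Sum = 4.500

4.500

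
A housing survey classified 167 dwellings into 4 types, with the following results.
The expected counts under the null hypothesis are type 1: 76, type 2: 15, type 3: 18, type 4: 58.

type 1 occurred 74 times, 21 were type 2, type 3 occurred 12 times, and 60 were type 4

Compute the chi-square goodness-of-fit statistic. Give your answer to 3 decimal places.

4.522

cat         O        E   (O−E)²/E
type 1     74       76     0.0526
type 2     21       15     2.4000
type 3     12       18     2.0000
type 4     60       58     0.0690
Sum = 4.522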